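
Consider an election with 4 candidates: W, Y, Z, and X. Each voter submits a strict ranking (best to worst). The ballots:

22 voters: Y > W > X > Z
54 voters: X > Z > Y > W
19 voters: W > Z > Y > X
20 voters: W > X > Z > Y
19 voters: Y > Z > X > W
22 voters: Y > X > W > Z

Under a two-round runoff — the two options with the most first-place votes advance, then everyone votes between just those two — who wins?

Round 1 first-place votes: W 39, Y 63, Z 0, X 54.
Y and X advance.
Runoff: Y is preferred to X by 82 voters; X by 74.
Y wins the runoff.

Y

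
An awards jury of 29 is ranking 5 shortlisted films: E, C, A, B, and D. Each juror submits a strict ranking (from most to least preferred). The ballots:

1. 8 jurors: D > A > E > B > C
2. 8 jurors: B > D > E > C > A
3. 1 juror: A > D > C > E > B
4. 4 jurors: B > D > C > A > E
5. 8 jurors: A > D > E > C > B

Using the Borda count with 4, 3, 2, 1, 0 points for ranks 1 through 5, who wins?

D

E: 8·2 + 8·2 + 1·1 + 4·0 + 8·2 = 49
C: 8·0 + 8·1 + 1·2 + 4·2 + 8·1 = 26
A: 8·3 + 8·0 + 1·4 + 4·1 + 8·4 = 64
B: 8·1 + 8·4 + 1·0 + 4·4 + 8·0 = 56
D: 8·4 + 8·3 + 1·3 + 4·3 + 8·3 = 95
D has the highest Borda score (95).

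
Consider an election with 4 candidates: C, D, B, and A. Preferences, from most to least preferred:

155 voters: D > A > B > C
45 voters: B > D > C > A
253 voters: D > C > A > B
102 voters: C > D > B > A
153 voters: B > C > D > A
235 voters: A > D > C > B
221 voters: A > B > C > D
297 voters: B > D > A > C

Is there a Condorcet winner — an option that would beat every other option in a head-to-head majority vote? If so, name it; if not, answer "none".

D vs C: 985–476 for D.
D vs B: 745–716 for D.
D vs A: 1005–456 for D.
D beats every other option head-to-head.

D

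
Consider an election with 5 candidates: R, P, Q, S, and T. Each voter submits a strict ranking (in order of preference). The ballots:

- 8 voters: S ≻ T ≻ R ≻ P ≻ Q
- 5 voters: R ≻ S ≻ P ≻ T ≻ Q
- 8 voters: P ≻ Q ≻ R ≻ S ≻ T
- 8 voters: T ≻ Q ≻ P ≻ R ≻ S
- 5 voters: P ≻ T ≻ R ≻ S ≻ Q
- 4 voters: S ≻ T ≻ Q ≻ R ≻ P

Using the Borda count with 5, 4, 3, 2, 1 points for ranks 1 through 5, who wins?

T

R: 8·3 + 5·5 + 8·3 + 8·2 + 5·3 + 4·2 = 112
P: 8·2 + 5·3 + 8·5 + 8·3 + 5·5 + 4·1 = 124
Q: 8·1 + 5·1 + 8·4 + 8·4 + 5·1 + 4·3 = 94
S: 8·5 + 5·4 + 8·2 + 8·1 + 5·2 + 4·5 = 114
T: 8·4 + 5·2 + 8·1 + 8·5 + 5·4 + 4·4 = 126
T has the highest Borda score (126).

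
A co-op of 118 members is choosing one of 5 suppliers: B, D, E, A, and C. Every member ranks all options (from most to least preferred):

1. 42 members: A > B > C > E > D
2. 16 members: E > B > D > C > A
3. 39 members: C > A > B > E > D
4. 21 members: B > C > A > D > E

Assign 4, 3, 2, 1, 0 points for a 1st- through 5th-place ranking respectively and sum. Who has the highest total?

B

B: 42·3 + 16·3 + 39·2 + 21·4 = 336
D: 42·0 + 16·2 + 39·0 + 21·1 = 53
E: 42·1 + 16·4 + 39·1 + 21·0 = 145
A: 42·4 + 16·0 + 39·3 + 21·2 = 327
C: 42·2 + 16·1 + 39·4 + 21·3 = 319
B has the highest Borda score (336).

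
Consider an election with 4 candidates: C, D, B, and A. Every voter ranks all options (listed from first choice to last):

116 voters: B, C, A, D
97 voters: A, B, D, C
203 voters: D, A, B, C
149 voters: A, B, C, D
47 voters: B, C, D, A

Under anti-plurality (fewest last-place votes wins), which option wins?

B

Last-place votes: C 300, D 265, B 0, A 47.
B is ranked last by the fewest voters, so B wins.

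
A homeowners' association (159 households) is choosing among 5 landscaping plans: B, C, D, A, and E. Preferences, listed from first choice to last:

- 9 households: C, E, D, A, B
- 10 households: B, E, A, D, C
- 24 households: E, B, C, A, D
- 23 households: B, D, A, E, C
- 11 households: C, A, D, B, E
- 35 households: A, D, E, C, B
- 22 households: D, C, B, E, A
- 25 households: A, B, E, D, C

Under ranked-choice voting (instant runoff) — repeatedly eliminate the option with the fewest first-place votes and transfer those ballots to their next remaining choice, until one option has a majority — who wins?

Round 1: B 33, C 20, D 22, A 60, E 24. Eliminate C.
Round 2: B 33, D 22, A 71, E 33. Eliminate D.
Round 3: B 55, A 71, E 33. Eliminate E.
Round 4: B 79, A 80. A has a majority.

A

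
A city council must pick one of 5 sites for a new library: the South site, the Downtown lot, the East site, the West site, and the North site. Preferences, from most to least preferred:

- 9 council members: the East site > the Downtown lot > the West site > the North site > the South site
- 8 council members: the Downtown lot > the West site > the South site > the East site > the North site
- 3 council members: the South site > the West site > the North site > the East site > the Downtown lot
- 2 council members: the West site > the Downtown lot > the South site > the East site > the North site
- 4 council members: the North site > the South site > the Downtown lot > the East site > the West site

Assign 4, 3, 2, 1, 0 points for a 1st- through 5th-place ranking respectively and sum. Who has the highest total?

the South site: 9·0 + 8·2 + 3·4 + 2·2 + 4·3 = 44
the Downtown lot: 9·3 + 8·4 + 3·0 + 2·3 + 4·2 = 73
the East site: 9·4 + 8·1 + 3·1 + 2·1 + 4·1 = 53
the West site: 9·2 + 8·3 + 3·3 + 2·4 + 4·0 = 59
the North site: 9·1 + 8·0 + 3·2 + 2·0 + 4·4 = 31
the Downtown lot has the highest Borda score (73).

the Downtown lot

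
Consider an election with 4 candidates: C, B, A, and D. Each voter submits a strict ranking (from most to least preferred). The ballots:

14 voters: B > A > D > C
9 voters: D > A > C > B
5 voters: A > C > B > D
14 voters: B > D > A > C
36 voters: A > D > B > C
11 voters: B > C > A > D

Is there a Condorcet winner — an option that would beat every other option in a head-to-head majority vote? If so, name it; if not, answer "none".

A vs C: 78–11 for A.
A vs B: 50–39 for A.
A vs D: 66–23 for A.
A beats every other option head-to-head.

A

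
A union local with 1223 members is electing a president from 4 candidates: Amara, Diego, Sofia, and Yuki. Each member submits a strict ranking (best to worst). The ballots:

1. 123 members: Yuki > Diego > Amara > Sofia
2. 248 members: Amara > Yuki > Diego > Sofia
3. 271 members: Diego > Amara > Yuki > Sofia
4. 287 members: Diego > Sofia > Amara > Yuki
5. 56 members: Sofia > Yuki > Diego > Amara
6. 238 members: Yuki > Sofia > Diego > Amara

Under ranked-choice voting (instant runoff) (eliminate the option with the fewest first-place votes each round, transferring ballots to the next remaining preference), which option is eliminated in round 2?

Amara

Round 1: Amara 248, Diego 558, Sofia 56, Yuki 361. Eliminate Sofia.
Round 2: Amara 248, Diego 558, Yuki 417. Eliminate Amara.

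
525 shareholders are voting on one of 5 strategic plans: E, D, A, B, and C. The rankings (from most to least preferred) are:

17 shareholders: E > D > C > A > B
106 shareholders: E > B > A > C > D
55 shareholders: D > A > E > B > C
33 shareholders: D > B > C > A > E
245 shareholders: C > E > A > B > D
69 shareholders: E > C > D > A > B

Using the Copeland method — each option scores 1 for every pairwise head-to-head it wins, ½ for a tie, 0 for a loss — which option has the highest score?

C

E: beats D, A, and B; loses to C → score 3.
D: loses to E, A, B, and C → score 0.
A: beats D and B; loses to E and C → score 2.
B: beats D; loses to E, A, and C → score 1.
C: beats E, D, A, and B → score 4.
C has the best pairwise record.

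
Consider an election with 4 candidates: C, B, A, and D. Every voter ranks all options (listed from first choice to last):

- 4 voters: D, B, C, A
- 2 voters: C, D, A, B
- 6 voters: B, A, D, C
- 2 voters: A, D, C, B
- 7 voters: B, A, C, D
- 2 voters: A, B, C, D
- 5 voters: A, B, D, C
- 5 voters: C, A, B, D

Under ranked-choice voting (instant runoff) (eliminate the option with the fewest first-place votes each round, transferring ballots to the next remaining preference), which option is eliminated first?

D

Round 1: C 7, B 13, A 9, D 4. Eliminate D.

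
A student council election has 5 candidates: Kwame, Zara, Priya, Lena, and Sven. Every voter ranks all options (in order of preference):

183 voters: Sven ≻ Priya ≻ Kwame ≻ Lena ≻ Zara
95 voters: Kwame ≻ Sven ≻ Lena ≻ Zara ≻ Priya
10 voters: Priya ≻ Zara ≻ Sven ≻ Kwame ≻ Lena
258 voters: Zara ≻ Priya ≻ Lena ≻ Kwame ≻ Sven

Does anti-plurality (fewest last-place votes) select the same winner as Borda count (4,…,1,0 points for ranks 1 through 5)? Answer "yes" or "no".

no

Anti-plurality — last-place votes: Kwame 0, Zara 183, Priya 95, Lena 10, Sven 258. Winner: Kwame.
Borda — scores: Kwame 1014, Zara 1157, Priya 1363, Lena 889, Sven 1037. Winner: Priya.
The two methods disagree.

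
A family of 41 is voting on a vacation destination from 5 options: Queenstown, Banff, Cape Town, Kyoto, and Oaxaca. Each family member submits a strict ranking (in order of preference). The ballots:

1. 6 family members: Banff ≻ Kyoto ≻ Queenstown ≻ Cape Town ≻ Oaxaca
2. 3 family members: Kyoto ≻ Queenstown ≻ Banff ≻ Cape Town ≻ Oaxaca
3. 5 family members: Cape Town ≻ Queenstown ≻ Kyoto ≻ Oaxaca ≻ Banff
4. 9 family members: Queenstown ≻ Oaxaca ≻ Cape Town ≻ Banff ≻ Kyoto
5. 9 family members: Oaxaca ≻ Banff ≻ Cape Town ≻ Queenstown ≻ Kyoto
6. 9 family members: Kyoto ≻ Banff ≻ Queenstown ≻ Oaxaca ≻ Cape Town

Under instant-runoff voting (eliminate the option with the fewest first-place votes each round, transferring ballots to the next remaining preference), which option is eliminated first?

Round 1: Queenstown 9, Banff 6, Cape Town 5, Kyoto 12, Oaxaca 9. Eliminate Cape Town.

Cape Town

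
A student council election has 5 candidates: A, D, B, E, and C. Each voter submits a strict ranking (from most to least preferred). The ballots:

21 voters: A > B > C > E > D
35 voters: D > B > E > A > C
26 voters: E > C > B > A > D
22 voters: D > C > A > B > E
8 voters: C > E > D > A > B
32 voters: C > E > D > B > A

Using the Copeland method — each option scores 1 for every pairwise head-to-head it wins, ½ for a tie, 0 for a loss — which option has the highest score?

A: loses to D, B, E, and C → score 0.
D: beats A and B; loses to E and C → score 2.
B: beats A and E; loses to D and C → score 2.
E: beats A and D; loses to B and C → score 2.
C: beats A, D, B, and E → score 4.
C has the best pairwise record.

C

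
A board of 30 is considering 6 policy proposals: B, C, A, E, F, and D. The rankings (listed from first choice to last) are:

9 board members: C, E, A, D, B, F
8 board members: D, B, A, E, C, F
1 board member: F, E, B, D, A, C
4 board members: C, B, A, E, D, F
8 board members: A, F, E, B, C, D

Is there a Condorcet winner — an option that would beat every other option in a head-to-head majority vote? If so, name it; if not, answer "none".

A vs B: 17–13 for A.
A vs C: 17–13 for A.
A vs E: 20–10 for A.
A vs F: 29–1 for A.
A vs D: 21–9 for A.
A beats every other option head-to-head.

A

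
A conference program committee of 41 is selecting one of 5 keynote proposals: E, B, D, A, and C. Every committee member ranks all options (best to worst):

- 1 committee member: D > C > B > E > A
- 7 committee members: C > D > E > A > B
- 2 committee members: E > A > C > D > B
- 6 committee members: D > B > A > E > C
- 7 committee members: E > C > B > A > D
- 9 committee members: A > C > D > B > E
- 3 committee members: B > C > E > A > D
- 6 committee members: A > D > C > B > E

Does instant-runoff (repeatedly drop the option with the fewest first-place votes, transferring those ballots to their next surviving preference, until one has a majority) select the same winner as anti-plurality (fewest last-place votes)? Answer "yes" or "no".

Instant-runoff — R1 E 9, B 3, D 7, A 15, C 7 (B out); R2 E 9, D 7, A 15, C 10 (D out); R3 E 9, A 21, C 11 (A winner). Winner: A.
Anti-plurality — last-place votes: E 15, B 9, D 10, A 1, C 6. Winner: A.
The two methods agree.

yes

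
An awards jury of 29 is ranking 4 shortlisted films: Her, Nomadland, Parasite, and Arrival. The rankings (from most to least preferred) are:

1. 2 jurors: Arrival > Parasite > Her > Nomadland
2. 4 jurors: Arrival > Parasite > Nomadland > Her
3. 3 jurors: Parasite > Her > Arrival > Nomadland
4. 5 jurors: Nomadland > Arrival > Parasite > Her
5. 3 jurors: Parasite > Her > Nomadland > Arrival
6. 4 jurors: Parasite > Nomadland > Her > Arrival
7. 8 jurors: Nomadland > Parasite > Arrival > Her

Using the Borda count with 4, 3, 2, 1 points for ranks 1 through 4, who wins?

Parasite

Her: 2·2 + 4·1 + 3·3 + 5·1 + 3·3 + 4·2 + 8·1 = 47
Nomadland: 2·1 + 4·2 + 3·1 + 5·4 + 3·2 + 4·3 + 8·4 = 83
Parasite: 2·3 + 4·3 + 3·4 + 5·2 + 3·4 + 4·4 + 8·3 = 92
Arrival: 2·4 + 4·4 + 3·2 + 5·3 + 3·1 + 4·1 + 8·2 = 68
Parasite has the highest Borda score (92).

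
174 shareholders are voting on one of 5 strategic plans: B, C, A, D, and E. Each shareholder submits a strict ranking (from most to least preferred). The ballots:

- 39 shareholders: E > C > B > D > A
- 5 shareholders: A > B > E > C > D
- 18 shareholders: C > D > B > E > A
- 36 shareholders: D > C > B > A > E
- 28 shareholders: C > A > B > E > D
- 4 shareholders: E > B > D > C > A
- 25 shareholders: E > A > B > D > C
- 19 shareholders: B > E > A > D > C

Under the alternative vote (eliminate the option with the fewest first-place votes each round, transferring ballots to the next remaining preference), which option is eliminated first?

A

Round 1: B 19, C 46, A 5, D 36, E 68. Eliminate A.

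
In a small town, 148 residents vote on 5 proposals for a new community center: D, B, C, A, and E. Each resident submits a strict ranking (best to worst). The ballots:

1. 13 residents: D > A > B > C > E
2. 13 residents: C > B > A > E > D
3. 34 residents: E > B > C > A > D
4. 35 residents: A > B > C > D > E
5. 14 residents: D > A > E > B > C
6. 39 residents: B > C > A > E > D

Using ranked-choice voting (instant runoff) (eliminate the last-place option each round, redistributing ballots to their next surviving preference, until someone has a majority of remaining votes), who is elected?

Round 1: D 27, B 39, C 13, A 35, E 34. Eliminate C.
Round 2: D 27, B 52, A 35, E 34. Eliminate D.
Round 3: B 52, A 62, E 34. Eliminate E.
Round 4: B 86, A 62. B has a majority.

B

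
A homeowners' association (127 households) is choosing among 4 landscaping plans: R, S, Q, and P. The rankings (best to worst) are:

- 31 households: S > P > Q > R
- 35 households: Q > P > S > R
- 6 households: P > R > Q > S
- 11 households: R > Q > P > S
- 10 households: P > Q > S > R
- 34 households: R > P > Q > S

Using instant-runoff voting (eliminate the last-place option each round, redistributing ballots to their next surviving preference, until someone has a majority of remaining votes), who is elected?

Round 1: R 45, S 31, Q 35, P 16. Eliminate P.
Round 2: R 51, S 31, Q 45. Eliminate S.
Round 3: R 51, Q 76. Q has a majority.

Q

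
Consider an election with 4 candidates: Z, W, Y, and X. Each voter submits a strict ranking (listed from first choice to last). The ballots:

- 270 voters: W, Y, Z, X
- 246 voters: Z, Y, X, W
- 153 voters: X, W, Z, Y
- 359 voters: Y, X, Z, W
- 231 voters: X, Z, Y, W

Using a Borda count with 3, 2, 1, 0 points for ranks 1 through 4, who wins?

Z: 270·1 + 246·3 + 153·1 + 359·1 + 231·2 = 1982
W: 270·3 + 246·0 + 153·2 + 359·0 + 231·0 = 1116
Y: 270·2 + 246·2 + 153·0 + 359·3 + 231·1 = 2340
X: 270·0 + 246·1 + 153·3 + 359·2 + 231·3 = 2116
Y has the highest Borda score (2340).

Y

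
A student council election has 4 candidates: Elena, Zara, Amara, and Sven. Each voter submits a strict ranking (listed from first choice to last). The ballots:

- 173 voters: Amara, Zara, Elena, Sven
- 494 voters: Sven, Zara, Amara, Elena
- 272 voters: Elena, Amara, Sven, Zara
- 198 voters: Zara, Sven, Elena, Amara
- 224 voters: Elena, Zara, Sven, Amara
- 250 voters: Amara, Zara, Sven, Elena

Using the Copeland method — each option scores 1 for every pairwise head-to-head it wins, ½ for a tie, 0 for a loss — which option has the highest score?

Zara

Elena: loses to Zara, Amara, and Sven → score 0.
Zara: beats Elena, Amara, and Sven → score 3.
Amara: beats Elena; loses to Zara and Sven → score 1.
Sven: beats Elena and Amara; loses to Zara → score 2.
Zara has the best pairwise record.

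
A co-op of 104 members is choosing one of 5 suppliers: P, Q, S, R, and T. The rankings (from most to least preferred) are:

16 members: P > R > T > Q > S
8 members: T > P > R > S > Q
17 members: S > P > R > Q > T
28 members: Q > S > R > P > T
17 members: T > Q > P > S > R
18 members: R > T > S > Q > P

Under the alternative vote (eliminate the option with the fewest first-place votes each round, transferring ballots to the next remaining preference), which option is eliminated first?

Round 1: P 16, Q 28, S 17, R 18, T 25. Eliminate P.

P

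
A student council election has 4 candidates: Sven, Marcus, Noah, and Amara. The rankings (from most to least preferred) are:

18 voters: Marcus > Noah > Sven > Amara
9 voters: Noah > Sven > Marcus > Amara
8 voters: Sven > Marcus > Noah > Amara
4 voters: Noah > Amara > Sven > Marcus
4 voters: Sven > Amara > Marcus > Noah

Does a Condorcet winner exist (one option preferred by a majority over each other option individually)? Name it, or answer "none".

none

Checking pairwise contests:
Noah beats Sven 31–12.
Sven beats Marcus 25–18.
Marcus beats Noah 30–13.
Sven beats Amara 39–4.
Every option loses at least one head-to-head, so there is no Condorcet winner.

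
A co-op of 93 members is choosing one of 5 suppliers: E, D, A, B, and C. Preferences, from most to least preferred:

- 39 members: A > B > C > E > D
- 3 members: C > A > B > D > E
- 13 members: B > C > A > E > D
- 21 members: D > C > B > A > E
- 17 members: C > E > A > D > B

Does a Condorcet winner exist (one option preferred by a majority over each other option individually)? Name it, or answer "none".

Checking pairwise contests:
A beats E 76–17.
E beats D 69–24.
C beats A 54–39.
A beats B 59–34.
B beats C 52–41.
Every option loses at least one head-to-head, so there is no Condorcet winner.

none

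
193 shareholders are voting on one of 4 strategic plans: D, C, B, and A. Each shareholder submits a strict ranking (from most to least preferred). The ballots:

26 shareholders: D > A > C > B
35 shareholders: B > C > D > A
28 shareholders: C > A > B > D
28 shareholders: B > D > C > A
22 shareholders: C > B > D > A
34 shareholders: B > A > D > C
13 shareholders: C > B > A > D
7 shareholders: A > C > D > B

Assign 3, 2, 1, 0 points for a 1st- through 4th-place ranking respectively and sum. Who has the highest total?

D: 26·3 + 35·1 + 28·0 + 28·2 + 22·1 + 34·1 + 13·0 + 7·1 = 232
C: 26·1 + 35·2 + 28·3 + 28·1 + 22·3 + 34·0 + 13·3 + 7·2 = 327
B: 26·0 + 35·3 + 28·1 + 28·3 + 22·2 + 34·3 + 13·2 + 7·0 = 389
A: 26·2 + 35·0 + 28·2 + 28·0 + 22·0 + 34·2 + 13·1 + 7·3 = 210
B has the highest Borda score (389).

B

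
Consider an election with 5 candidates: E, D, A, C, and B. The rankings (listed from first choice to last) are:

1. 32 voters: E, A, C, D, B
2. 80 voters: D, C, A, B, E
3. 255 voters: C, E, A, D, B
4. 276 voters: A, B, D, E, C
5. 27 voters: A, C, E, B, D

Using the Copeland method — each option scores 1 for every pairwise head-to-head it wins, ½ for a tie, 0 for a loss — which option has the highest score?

E: loses to D, A, C, and B → score 0.
D: beats E, C, and B; loses to A → score 3.
A: beats E, D, and B; ties C → score 3.5.
C: beats E and B; ties A; loses to D → score 2.5.
B: beats E; loses to D, A, and C → score 1.
A has the best pairwise record.

A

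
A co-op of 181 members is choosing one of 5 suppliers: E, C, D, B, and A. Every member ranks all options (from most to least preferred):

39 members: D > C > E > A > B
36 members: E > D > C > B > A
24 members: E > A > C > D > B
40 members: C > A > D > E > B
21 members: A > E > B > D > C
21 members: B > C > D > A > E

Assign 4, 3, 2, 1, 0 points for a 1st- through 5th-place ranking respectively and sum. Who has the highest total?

C

E: 39·2 + 36·4 + 24·4 + 40·1 + 21·3 + 21·0 = 421
C: 39·3 + 36·2 + 24·2 + 40·4 + 21·0 + 21·3 = 460
D: 39·4 + 36·3 + 24·1 + 40·2 + 21·1 + 21·2 = 431
B: 39·0 + 36·1 + 24·0 + 40·0 + 21·2 + 21·4 = 162
A: 39·1 + 36·0 + 24·3 + 40·3 + 21·4 + 21·1 = 336
C has the highest Borda score (460).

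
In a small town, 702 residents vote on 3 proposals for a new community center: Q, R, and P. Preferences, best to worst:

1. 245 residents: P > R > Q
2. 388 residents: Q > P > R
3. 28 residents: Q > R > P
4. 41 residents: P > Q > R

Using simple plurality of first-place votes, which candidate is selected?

Q

First-place votes: Q 416, R 0, P 286.
Q has the most first-place votes.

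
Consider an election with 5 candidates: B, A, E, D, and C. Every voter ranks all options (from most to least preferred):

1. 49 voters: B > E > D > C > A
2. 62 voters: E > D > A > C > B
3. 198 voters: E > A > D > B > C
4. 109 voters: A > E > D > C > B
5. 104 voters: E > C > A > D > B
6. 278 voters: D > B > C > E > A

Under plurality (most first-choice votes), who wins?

E

First-place votes: B 49, A 109, E 364, D 278, C 0.
E has the most first-place votes.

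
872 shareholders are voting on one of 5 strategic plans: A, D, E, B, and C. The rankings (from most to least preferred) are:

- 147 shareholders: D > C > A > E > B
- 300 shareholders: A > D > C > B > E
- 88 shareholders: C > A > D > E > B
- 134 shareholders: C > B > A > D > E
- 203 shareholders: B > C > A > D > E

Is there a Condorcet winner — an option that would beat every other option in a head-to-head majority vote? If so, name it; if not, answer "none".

none

Checking pairwise contests:
C beats A 572–300.
A beats D 725–147.
A beats E 872–0.
A beats B 535–337.
D beats C 447–425.
Every option loses at least one head-to-head, so there is no Condorcet winner.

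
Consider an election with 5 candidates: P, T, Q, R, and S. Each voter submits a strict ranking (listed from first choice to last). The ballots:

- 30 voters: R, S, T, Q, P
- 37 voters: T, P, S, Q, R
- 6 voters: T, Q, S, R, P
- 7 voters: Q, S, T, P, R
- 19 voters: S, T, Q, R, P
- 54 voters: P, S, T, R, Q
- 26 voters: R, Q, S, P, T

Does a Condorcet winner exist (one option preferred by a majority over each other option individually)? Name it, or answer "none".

Checking pairwise contests:
T beats P 99–80.
S beats T 136–43.
P beats Q 91–88.
P beats R 98–81.
P beats S 91–88.
Every option loses at least one head-to-head, so there is no Condorcet winner.

none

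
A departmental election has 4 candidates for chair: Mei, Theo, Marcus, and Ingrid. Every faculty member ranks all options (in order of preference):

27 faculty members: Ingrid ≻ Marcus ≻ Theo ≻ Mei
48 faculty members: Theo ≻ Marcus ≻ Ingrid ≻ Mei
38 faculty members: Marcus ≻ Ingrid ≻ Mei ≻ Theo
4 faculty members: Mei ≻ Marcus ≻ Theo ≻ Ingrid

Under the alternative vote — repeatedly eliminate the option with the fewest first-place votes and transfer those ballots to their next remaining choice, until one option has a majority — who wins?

Round 1: Mei 4, Theo 48, Marcus 38, Ingrid 27. Eliminate Mei.
Round 2: Theo 48, Marcus 42, Ingrid 27. Eliminate Ingrid.
Round 3: Theo 48, Marcus 69. Marcus has a majority.

Marcus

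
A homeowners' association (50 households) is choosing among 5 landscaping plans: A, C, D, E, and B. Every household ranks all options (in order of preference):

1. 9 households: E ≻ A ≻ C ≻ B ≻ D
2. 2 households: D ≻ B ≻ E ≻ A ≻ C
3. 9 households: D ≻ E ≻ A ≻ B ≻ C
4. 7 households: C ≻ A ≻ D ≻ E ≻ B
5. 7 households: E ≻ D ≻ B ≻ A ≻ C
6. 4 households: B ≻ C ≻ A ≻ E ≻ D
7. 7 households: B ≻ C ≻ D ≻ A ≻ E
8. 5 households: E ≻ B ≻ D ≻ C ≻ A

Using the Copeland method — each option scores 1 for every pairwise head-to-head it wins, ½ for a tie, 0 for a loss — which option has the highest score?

E

A: beats C; ties B; loses to D and E → score 1.5.
C: beats D; loses to A, E, and B → score 1.
D: beats A; ties E and B; loses to C → score 2.
E: beats A, C, and B; ties D → score 3.5.
B: beats C; ties A and D; loses to E → score 2.
E has the best pairwise record.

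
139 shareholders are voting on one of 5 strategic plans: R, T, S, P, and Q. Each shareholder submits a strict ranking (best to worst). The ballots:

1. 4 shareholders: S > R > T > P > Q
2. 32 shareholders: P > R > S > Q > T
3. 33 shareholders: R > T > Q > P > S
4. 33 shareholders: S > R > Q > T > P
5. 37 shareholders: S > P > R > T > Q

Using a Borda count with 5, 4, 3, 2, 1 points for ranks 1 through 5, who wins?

R

R: 4·4 + 32·4 + 33·5 + 33·4 + 37·3 = 552
T: 4·3 + 32·1 + 33·4 + 33·2 + 37·2 = 316
S: 4·5 + 32·3 + 33·1 + 33·5 + 37·5 = 499
P: 4·2 + 32·5 + 33·2 + 33·1 + 37·4 = 415
Q: 4·1 + 32·2 + 33·3 + 33·3 + 37·1 = 303
R has the highest Borda score (552).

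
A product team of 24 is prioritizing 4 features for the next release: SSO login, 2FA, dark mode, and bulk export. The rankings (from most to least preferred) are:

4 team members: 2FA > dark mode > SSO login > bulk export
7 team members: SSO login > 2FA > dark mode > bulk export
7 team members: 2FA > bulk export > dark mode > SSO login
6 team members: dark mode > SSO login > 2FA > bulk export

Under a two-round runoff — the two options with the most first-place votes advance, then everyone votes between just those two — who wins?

Round 1 first-place votes: SSO login 7, 2FA 11, dark mode 6, bulk export 0.
2FA and SSO login advance.
Runoff: 2FA is preferred to SSO login by 11 voters; SSO login by 13.
SSO login wins the runoff.

SSO login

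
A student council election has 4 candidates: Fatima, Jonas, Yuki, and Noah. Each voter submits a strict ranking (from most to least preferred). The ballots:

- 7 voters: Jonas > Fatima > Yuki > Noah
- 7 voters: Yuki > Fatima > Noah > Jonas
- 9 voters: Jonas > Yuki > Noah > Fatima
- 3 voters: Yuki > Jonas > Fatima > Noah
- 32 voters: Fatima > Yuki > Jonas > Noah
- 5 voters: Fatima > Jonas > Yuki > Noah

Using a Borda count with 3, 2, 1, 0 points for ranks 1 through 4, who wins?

Fatima: 7·2 + 7·2 + 9·0 + 3·1 + 32·3 + 5·3 = 142
Jonas: 7·3 + 7·0 + 9·3 + 3·2 + 32·1 + 5·2 = 96
Yuki: 7·1 + 7·3 + 9·2 + 3·3 + 32·2 + 5·1 = 124
Noah: 7·0 + 7·1 + 9·1 + 3·0 + 32·0 + 5·0 = 16
Fatima has the highest Borda score (142).

Fatima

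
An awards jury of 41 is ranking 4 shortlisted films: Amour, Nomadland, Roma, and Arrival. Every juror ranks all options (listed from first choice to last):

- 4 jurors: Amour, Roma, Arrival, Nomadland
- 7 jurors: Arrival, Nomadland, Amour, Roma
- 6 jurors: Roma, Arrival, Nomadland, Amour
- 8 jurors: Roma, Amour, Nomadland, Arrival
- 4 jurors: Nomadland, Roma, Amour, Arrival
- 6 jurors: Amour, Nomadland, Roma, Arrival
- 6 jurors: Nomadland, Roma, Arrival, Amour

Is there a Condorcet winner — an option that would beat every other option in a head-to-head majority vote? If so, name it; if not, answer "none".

Nomadland vs Amour: 23–18 for Nomadland.
Nomadland vs Roma: 23–18 for Nomadland.
Nomadland vs Arrival: 24–17 for Nomadland.
Nomadland beats every other option head-to-head.

Nomadland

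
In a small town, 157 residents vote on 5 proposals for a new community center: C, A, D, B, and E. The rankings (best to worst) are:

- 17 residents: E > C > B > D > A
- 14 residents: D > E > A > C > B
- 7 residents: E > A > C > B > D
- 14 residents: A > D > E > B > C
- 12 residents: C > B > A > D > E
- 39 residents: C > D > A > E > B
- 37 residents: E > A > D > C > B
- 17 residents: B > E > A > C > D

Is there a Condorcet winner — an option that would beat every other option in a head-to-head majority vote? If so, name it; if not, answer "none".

Checking pairwise contests:
A beats C 89–68.
E beats A 92–65.
C beats D 92–65.
C beats B 126–31.
D beats E 79–78.
Every option loses at least one head-to-head, so there is no Condorcet winner.

none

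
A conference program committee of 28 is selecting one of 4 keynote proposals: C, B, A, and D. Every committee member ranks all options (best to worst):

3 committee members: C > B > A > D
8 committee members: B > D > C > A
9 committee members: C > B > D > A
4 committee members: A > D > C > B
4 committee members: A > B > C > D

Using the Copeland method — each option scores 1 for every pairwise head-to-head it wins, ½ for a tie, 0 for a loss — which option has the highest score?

C: beats B, A, and D → score 3.
B: beats A and D; loses to C → score 2.
A: loses to C, B, and D → score 0.
D: beats A; loses to C and B → score 1.
C has the best pairwise record.

C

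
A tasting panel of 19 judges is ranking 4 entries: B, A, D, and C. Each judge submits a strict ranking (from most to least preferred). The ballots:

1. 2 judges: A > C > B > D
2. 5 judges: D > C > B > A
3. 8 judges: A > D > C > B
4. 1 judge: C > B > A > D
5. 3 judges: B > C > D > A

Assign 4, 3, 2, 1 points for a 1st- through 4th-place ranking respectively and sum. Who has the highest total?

B: 2·2 + 5·2 + 8·1 + 1·3 + 3·4 = 37
A: 2·4 + 5·1 + 8·4 + 1·2 + 3·1 = 50
D: 2·1 + 5·4 + 8·3 + 1·1 + 3·2 = 53
C: 2·3 + 5·3 + 8·2 + 1·4 + 3·3 = 50
D has the highest Borda score (53).

D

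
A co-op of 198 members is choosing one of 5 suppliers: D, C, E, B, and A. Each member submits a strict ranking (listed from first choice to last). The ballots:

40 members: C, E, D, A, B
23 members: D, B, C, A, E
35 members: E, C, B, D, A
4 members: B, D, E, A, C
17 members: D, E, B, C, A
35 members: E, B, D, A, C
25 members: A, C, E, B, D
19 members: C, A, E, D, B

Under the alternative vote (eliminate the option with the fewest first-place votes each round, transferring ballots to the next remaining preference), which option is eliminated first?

Round 1: D 40, C 59, E 70, B 4, A 25. Eliminate B.

B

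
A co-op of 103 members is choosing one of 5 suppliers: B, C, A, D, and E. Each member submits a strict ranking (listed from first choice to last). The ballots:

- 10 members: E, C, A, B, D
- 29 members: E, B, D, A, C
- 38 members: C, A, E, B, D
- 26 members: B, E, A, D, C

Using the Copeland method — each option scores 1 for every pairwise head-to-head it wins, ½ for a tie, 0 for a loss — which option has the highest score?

E

B: beats C, A, and D; loses to E → score 3.
C: loses to B, A, D, and E → score 0.
A: beats C and D; loses to B and E → score 2.
D: beats C; loses to B, A, and E → score 1.
E: beats B, C, A, and D → score 4.
E has the best pairwise record.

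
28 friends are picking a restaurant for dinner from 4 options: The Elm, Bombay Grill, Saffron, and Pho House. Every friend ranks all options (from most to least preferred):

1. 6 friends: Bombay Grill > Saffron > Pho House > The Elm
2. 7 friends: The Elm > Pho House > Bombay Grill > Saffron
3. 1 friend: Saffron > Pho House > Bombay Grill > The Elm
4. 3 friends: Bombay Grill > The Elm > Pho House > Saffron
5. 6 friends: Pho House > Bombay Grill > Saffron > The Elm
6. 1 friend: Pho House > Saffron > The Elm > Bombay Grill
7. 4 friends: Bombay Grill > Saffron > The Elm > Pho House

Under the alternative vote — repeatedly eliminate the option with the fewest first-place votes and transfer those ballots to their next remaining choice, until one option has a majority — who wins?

Pho House

Round 1: The Elm 7, Bombay Grill 13, Saffron 1, Pho House 7. Eliminate Saffron.
Round 2: The Elm 7, Bombay Grill 13, Pho House 8. Eliminate The Elm.
Round 3: Bombay Grill 13, Pho House 15. Pho House has a majority.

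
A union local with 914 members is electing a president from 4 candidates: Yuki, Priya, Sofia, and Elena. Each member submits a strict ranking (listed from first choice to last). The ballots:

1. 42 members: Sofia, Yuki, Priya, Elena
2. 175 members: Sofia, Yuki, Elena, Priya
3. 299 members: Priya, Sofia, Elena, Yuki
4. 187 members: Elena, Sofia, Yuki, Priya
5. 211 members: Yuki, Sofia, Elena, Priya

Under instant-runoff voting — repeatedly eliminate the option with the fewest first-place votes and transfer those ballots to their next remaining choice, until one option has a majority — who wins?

Sofia

Round 1: Yuki 211, Priya 299, Sofia 217, Elena 187. Eliminate Elena.
Round 2: Yuki 211, Priya 299, Sofia 404. Eliminate Yuki.
Round 3: Priya 299, Sofia 615. Sofia has a majority.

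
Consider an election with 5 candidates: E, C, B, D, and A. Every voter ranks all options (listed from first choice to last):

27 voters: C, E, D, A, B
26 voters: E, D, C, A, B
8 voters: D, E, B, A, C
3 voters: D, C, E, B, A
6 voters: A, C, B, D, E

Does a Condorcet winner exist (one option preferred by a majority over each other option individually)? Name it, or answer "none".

Checking pairwise contests:
C beats E 36–34.
D beats C 37–33.
E beats B 64–6.
E beats D 53–17.
E beats A 64–6.
Every option loses at least one head-to-head, so there is no Condorcet winner.

none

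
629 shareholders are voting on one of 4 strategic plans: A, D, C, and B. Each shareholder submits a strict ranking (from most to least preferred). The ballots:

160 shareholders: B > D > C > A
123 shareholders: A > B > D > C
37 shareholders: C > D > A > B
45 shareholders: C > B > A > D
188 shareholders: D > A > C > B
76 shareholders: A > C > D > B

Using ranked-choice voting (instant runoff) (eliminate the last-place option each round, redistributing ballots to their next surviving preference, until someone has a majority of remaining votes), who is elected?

B

Round 1: A 199, D 188, C 82, B 160. Eliminate C.
Round 2: A 199, D 225, B 205. Eliminate A.
Round 3: D 301, B 328. B has a majority.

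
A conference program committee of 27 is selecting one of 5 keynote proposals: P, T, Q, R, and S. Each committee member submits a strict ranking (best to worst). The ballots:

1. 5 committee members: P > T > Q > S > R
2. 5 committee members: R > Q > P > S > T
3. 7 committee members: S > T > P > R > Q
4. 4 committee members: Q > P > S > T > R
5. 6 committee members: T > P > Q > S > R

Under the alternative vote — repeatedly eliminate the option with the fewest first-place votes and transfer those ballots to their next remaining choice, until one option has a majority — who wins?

P

Round 1: P 5, T 6, Q 4, R 5, S 7. Eliminate Q.
Round 2: P 9, T 6, R 5, S 7. Eliminate R.
Round 3: P 14, T 6, S 7. P has a majority.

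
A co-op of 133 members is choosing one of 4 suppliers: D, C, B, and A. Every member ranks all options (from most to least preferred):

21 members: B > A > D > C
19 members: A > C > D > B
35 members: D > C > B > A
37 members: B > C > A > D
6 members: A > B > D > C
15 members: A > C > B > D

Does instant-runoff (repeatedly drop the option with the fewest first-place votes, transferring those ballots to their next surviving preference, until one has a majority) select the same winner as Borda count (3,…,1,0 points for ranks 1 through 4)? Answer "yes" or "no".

Instant-runoff — R1 D 35, C 0, B 58, A 40 (C out); R2 D 35, B 58, A 40 (D out); R3 B 93, A 40 (B winner). Winner: B.
Borda — scores: D 151, C 212, B 236, A 199. Winner: B.
The two methods agree.

yes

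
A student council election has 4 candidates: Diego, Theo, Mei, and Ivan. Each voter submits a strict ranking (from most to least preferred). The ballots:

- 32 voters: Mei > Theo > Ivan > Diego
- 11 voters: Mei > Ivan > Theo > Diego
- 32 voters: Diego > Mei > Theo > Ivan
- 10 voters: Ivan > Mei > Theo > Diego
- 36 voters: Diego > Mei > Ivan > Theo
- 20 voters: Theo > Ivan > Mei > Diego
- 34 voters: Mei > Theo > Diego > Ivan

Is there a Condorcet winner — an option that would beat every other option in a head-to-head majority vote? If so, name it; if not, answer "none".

Mei vs Diego: 107–68 for Mei.
Mei vs Theo: 155–20 for Mei.
Mei vs Ivan: 145–30 for Mei.
Mei beats every other option head-to-head.

Mei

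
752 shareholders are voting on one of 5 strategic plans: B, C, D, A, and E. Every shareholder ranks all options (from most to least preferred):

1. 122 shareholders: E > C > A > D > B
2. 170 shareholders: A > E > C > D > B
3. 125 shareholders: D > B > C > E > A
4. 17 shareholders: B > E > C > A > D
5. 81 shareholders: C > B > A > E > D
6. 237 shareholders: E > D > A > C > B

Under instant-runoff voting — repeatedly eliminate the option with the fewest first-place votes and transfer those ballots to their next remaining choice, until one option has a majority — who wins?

Round 1: B 17, C 81, D 125, A 170, E 359. Eliminate B.
Round 2: C 81, D 125, A 170, E 376. Eliminate C.
Round 3: D 125, A 251, E 376. Eliminate D.
Round 4: A 251, E 501. E has a majority.

E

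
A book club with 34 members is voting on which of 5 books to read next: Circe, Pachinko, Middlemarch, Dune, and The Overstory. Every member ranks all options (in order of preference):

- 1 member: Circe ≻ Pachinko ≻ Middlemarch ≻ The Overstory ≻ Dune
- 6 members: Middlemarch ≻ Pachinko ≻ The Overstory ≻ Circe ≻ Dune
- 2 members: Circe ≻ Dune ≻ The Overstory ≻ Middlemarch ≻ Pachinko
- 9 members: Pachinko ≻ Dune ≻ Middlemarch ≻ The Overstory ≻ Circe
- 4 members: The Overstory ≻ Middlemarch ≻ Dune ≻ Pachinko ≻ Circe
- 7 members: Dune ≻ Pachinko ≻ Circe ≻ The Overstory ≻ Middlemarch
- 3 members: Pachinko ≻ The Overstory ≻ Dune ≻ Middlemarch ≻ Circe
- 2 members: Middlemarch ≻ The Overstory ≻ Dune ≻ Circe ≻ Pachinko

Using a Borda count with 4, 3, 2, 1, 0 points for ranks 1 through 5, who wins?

Pachinko

Circe: 1·4 + 6·1 + 2·4 + 9·0 + 4·0 + 7·2 + 3·0 + 2·1 = 34
Pachinko: 1·3 + 6·3 + 2·0 + 9·4 + 4·1 + 7·3 + 3·4 + 2·0 = 94
Middlemarch: 1·2 + 6·4 + 2·1 + 9·2 + 4·3 + 7·0 + 3·1 + 2·4 = 69
Dune: 1·0 + 6·0 + 2·3 + 9·3 + 4·2 + 7·4 + 3·2 + 2·2 = 79
The Overstory: 1·1 + 6·2 + 2·2 + 9·1 + 4·4 + 7·1 + 3·3 + 2·3 = 64
Pachinko has the highest Borda score (94).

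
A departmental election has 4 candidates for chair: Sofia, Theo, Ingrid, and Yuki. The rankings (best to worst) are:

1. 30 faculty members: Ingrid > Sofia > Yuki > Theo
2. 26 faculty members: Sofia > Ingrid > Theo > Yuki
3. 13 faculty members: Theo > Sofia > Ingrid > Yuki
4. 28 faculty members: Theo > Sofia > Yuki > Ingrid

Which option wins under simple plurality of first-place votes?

First-place votes: Sofia 26, Theo 41, Ingrid 30, Yuki 0.
Theo has the most first-place votes.

Theo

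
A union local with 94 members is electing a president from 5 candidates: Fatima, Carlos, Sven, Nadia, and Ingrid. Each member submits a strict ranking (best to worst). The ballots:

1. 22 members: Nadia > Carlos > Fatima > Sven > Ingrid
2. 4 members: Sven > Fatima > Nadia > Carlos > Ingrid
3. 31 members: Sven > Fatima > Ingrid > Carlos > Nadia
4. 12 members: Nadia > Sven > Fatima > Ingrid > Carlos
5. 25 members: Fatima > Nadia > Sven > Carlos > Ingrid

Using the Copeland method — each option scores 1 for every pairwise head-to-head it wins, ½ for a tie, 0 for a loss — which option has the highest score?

Fatima: beats Carlos, Nadia, and Ingrid; ties Sven → score 3.5.
Carlos: beats Ingrid; loses to Fatima, Sven, and Nadia → score 1.
Sven: beats Carlos and Ingrid; ties Fatima; loses to Nadia → score 2.5.
Nadia: beats Carlos, Sven, and Ingrid; loses to Fatima → score 3.
Ingrid: loses to Fatima, Carlos, Sven, and Nadia → score 0.
Fatima has the best pairwise record.

Fatima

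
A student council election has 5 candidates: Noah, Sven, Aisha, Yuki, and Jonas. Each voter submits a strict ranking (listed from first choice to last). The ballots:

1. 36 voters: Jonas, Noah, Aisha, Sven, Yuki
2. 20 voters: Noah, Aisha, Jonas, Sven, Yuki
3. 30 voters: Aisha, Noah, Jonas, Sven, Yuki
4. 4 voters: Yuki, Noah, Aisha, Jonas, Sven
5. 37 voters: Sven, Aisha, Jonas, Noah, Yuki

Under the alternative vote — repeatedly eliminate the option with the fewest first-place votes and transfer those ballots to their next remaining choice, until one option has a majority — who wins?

Round 1: Noah 20, Sven 37, Aisha 30, Yuki 4, Jonas 36. Eliminate Yuki.
Round 2: Noah 24, Sven 37, Aisha 30, Jonas 36. Eliminate Noah.
Round 3: Sven 37, Aisha 54, Jonas 36. Eliminate Jonas.
Round 4: Sven 37, Aisha 90. Aisha has a majority.

Aisha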